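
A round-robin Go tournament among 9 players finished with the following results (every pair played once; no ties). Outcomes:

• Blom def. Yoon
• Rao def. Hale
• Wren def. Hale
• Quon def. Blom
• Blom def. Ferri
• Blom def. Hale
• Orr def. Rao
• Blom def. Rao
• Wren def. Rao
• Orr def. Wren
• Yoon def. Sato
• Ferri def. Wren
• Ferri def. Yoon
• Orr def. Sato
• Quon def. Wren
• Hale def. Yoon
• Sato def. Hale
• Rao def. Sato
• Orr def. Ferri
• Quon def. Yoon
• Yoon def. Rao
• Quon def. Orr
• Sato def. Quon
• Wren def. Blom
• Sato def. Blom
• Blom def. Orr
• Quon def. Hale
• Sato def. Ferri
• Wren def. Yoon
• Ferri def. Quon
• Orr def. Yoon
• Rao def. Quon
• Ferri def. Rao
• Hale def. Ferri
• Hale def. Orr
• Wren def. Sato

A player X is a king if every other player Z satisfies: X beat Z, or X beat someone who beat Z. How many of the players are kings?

Sato reaches everyone (king).
Ferri reaches everyone (king).
Wren reaches everyone (king).
Hale cannot reach Blom in two steps.
Yoon cannot reach Wren, Orr in two steps.
Quon reaches everyone (king).
Rao reaches everyone (king).
Blom reaches everyone (king).
Orr reaches everyone (king).
Kings: Sato, Ferri, Wren, Quon, Rao, Blom, Orr — 7.

7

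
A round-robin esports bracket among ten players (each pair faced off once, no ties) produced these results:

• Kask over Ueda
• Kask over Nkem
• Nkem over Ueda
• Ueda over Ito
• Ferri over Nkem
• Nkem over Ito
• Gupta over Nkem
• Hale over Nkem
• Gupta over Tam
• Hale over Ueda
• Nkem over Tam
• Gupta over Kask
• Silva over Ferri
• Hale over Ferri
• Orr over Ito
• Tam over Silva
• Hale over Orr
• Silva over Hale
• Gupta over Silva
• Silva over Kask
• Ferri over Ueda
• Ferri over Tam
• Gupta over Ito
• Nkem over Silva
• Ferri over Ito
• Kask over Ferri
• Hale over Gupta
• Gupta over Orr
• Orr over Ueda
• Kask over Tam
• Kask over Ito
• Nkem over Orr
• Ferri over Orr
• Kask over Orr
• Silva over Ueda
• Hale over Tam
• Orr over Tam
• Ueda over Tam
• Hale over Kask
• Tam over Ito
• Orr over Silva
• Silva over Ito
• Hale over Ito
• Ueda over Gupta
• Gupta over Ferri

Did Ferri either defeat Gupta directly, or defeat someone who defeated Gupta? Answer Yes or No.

Ferri did not beat Gupta directly.
Ferri beat Ito, Tam, Ueda, Orr, Nkem. Of those, Ueda beat Gupta.

Yes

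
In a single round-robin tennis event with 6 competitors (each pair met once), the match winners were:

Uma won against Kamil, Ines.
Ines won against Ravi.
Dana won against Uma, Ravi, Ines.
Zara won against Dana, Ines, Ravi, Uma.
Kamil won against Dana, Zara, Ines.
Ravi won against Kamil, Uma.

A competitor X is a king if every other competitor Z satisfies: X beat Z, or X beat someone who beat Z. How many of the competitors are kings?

Ravi reaches everyone (king).
Ines cannot reach Zara, Dana in two steps.
Zara reaches everyone (king).
Uma reaches everyone (king).
Dana cannot reach Zara in two steps.
Kamil reaches everyone (king).
Kings: Ravi, Zara, Uma, Kamil — 4.

4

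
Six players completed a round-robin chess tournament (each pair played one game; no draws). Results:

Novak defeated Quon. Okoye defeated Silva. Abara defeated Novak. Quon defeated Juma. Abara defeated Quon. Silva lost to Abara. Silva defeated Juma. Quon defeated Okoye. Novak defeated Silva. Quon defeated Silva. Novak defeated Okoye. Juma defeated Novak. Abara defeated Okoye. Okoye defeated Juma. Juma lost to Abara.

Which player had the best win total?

Win totals: Okoye 2, Abara 5, Juma 1, Quon 3, Silva 1, Novak 3.
Abara leads with 5 wins (next highest: 3).

Abara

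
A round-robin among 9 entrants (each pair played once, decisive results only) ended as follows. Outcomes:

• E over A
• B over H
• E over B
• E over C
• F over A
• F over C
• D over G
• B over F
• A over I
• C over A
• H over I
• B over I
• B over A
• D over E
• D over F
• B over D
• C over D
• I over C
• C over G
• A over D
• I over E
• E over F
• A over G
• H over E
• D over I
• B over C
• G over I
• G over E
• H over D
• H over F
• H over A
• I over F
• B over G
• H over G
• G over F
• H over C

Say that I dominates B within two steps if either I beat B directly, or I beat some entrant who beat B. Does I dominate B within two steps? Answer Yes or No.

Yes

I did not beat B directly.
I beat C, E, F. Of those, E beat B.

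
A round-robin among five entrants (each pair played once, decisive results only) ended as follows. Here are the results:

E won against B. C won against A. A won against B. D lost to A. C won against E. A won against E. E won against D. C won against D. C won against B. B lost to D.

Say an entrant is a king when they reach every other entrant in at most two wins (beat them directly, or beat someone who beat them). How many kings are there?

A cannot reach C in two steps.
B cannot reach A, C, D, E in two steps.
C reaches everyone (king).
D cannot reach A, C, E in two steps.
E cannot reach A, C in two steps.
Kings: C — 1.

1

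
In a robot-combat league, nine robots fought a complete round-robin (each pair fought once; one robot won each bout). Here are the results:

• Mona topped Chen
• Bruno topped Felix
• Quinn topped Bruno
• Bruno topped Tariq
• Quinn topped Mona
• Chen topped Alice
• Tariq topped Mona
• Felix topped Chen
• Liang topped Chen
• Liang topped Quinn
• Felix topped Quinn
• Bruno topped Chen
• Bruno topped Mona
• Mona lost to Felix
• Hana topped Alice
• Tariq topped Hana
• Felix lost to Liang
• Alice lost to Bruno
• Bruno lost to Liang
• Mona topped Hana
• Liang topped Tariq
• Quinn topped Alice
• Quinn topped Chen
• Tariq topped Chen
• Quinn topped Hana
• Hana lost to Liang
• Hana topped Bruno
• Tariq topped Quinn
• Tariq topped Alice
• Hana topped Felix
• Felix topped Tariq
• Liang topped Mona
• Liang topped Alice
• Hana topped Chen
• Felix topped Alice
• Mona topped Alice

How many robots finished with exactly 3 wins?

Win totals: Bruno 5, Hana 4, Quinn 5, Mona 3, Liang 8, Tariq 5, Felix 5, Chen 1, Alice 0.
Exactly 3: Mona — 1 robot.

1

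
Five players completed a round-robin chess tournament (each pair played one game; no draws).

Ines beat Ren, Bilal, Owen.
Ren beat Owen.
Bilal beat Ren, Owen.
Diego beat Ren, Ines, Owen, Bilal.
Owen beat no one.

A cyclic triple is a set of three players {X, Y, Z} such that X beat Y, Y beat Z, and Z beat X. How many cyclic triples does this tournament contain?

Win totals: Diego 4, Owen 0, Ren 1, Bilal 2, Ines 3.
A player with w wins dominates both others in C(w,2) triples; summing gives 6 + 0 + 0 + 1 + 3 = 10 transitive triples.
Total triples C(5,3) = 10, so cyclic triples = 10 − 10 = 0.

0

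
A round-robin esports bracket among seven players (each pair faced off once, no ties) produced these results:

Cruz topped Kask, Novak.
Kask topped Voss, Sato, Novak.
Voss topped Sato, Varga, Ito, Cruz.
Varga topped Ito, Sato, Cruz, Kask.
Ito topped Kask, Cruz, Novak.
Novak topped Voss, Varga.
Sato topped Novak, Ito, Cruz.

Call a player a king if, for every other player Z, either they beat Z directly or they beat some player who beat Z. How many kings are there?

Novak reaches everyone (king).
Voss reaches everyone (king).
Varga reaches everyone (king).
Cruz cannot reach Ito in two steps.
Ito reaches everyone (king).
Kask reaches everyone (king).
Sato reaches everyone (king).
Kings: Novak, Voss, Varga, Ito, Kask, Sato — 6.

6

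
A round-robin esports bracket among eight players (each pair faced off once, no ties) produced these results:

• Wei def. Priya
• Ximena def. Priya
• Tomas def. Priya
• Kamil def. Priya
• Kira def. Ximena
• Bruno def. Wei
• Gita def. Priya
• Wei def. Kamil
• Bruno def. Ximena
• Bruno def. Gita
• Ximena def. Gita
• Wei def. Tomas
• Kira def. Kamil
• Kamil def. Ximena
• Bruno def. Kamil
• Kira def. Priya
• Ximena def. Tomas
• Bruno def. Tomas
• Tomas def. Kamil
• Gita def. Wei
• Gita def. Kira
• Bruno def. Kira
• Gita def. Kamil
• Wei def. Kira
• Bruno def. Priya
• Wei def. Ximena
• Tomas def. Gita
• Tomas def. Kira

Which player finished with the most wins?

Bruno

Win totals: Gita 4, Wei 5, Kamil 2, Ximena 3, Priya 0, Bruno 7, Tomas 4, Kira 3.
Bruno leads with 7 wins (next highest: 5).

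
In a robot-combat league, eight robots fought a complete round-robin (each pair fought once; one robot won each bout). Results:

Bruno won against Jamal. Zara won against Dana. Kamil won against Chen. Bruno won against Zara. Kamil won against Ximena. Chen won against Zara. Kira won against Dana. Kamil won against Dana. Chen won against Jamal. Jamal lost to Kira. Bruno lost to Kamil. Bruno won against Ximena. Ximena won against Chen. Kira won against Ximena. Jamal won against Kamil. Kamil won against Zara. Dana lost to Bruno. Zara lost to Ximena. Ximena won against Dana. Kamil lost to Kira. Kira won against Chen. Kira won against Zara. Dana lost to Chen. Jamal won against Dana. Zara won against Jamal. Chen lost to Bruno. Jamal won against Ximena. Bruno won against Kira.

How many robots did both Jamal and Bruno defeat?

Jamal beat: Dana, Kamil, Ximena.
Bruno beat: Jamal, Zara, Chen, Kira, Dana, Ximena.
Both beat: Dana, Ximena — 2.

2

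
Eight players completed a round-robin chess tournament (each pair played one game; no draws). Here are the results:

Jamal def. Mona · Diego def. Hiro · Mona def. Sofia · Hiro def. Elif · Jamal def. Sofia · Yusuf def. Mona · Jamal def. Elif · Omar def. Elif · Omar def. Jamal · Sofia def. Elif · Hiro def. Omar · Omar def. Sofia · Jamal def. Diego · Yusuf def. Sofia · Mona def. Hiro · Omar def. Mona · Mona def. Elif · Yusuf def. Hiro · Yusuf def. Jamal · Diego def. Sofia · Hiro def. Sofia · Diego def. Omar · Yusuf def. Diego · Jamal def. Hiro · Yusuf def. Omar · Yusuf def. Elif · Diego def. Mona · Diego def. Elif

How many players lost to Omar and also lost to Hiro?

2

Omar beat: Sofia, Mona, Elif, Jamal.
Hiro beat: Sofia, Omar, Elif.
Both beat: Sofia, Elif — 2.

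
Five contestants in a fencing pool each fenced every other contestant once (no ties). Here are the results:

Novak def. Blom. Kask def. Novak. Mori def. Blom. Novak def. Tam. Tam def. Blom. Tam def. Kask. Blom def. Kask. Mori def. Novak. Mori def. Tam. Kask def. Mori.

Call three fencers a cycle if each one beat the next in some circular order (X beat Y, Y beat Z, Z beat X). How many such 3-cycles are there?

Of the C(5,3) = 10 triples, the cyclic ones are: {Tam, Novak, Kask}; {Tam, Kask, Mori}; {Novak, Blom, Kask}; {Blom, Kask, Mori}.
That is 4.

4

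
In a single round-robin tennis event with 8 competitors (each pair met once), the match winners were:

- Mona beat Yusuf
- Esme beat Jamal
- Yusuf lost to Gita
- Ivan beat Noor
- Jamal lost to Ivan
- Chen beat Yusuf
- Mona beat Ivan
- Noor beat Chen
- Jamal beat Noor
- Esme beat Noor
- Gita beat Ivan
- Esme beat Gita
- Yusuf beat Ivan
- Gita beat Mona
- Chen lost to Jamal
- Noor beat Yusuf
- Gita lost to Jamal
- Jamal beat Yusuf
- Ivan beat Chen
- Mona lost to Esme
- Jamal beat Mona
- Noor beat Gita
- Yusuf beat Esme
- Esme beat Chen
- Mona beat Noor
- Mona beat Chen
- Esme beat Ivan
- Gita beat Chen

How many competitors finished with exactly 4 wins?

Win totals: Mona 4, Noor 3, Ivan 3, Chen 1, Gita 4, Yusuf 2, Esme 6, Jamal 5.
Exactly 4: Mona, Gita — 2 competitors.

2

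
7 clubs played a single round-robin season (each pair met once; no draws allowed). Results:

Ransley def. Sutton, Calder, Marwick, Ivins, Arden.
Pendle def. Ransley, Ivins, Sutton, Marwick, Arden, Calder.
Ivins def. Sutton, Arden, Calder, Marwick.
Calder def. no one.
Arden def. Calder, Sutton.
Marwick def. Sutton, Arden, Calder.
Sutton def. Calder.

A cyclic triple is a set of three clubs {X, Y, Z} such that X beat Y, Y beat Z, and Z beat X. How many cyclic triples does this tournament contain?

0

Win totals: Ivins 4, Pendle 6, Marwick 3, Arden 2, Calder 0, Sutton 1, Ransley 5.
A club with w wins dominates both others in C(w,2) triples; summing gives 6 + 15 + 3 + 1 + 0 + 0 + 10 = 35 transitive triples.
Total triples C(7,3) = 35, so cyclic triples = 35 − 35 = 0.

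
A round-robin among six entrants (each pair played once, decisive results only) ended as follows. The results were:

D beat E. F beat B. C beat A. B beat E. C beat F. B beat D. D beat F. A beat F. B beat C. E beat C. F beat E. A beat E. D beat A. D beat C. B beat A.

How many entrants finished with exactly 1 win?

1

Win totals: A 2, B 4, C 2, D 4, E 1, F 2.
Exactly 1: E — 1 entrant.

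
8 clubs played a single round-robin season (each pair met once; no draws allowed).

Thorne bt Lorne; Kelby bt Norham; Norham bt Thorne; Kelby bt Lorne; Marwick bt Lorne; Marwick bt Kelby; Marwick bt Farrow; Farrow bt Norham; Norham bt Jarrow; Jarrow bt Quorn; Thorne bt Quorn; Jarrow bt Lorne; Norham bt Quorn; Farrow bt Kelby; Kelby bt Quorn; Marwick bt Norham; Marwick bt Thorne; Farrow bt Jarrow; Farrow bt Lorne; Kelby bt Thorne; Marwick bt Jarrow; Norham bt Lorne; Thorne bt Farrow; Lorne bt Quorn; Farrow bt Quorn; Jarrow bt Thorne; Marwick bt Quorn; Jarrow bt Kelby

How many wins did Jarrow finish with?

Jarrow's results: beat Lorne, Quorn, Kelby, Thorne; lost to Marwick, Norham, Farrow.
That is 4 wins.

4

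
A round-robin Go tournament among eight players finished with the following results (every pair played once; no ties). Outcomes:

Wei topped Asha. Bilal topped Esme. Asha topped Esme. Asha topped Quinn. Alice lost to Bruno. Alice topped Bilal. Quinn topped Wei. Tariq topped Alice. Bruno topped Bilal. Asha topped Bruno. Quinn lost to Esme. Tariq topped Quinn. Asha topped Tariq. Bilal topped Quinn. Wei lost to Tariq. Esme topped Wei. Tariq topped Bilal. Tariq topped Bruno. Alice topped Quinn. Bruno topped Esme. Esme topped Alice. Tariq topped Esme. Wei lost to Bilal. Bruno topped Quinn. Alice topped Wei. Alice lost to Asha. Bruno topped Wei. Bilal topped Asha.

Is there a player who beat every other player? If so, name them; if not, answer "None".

None

Highest win total is Tariq with 6 (out of 7 possible).
Tariq lost to Asha, so no player went undefeated.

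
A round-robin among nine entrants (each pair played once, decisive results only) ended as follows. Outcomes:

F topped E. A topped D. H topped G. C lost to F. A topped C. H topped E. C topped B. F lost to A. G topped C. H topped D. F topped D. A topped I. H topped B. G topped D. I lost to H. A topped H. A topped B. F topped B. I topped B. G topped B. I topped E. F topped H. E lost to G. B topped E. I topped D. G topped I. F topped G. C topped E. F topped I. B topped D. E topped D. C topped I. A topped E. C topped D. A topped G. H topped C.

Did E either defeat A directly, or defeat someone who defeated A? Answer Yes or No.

E did not beat A directly.
E beat D, but each of them lost to A. No two-step path.

No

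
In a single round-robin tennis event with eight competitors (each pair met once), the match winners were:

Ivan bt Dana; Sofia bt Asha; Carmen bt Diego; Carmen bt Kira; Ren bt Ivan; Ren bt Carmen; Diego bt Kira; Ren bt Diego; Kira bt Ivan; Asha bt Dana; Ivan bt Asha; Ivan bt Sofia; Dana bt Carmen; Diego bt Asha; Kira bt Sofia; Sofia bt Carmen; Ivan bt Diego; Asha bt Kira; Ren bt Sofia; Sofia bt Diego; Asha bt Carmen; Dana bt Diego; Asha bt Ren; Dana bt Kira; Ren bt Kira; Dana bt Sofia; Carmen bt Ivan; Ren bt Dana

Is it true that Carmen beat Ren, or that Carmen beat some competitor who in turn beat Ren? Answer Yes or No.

No

Carmen did not beat Ren directly.
Carmen beat Kira, Ivan, Diego, but each of them lost to Ren. No two-step path.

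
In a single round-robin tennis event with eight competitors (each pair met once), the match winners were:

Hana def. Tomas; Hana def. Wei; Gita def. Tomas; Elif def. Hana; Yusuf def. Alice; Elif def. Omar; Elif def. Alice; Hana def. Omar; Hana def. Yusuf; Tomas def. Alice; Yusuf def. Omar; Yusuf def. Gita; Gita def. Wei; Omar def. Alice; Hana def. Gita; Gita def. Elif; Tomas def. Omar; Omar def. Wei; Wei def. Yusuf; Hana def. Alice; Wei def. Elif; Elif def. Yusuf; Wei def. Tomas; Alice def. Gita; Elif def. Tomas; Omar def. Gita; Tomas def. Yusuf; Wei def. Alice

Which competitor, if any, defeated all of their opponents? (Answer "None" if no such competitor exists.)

None

Highest win total is Hana with 6 (out of 7 possible).
Hana lost to Elif, so no competitor went undefeated.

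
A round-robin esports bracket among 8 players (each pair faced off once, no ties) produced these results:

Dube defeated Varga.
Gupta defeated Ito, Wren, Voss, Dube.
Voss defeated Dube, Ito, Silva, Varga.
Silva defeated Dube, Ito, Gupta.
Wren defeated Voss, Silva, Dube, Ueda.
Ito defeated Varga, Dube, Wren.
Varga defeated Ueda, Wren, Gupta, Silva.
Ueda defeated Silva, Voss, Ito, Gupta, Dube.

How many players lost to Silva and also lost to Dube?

0

Silva beat: Dube, Gupta, Ito.
Dube beat: Varga.
No one was beaten by both.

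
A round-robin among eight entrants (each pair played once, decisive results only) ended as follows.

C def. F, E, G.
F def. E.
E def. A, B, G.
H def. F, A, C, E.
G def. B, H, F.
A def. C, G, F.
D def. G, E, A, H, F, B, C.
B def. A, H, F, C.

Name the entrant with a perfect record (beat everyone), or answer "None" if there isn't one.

D

D has 7 wins out of 7 opponents — a perfect record.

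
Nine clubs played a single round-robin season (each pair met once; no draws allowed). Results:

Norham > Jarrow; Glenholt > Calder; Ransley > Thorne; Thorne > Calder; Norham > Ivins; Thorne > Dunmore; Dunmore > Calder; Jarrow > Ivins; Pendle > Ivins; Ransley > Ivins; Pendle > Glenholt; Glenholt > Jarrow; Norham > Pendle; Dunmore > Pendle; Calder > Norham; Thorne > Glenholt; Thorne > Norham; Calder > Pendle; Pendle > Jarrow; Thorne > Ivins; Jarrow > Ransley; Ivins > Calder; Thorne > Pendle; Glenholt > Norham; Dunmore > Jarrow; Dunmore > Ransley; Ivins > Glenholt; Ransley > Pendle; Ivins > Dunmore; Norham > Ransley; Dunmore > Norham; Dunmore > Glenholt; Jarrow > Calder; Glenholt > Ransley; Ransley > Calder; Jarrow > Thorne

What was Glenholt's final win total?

4

Glenholt's results: beat Norham, Calder, Jarrow, Ransley; lost to Dunmore, Pendle, Thorne, Ivins.
That is 4 wins.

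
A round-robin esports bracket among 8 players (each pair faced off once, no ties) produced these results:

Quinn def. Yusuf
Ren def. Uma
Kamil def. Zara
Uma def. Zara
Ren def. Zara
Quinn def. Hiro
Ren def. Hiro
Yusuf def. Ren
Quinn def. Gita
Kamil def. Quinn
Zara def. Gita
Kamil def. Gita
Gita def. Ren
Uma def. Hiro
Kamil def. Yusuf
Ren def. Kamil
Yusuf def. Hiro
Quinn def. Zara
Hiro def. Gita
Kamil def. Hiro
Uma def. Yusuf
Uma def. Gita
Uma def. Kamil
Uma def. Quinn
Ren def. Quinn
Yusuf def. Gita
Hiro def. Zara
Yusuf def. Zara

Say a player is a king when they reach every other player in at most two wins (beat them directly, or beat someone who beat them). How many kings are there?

3

Kamil cannot reach Uma in two steps.
Quinn cannot reach Kamil, Uma in two steps.
Yusuf reaches everyone (king).
Gita cannot reach Yusuf in two steps.
Ren reaches everyone (king).
Uma reaches everyone (king).
Zara cannot reach Kamil, Quinn, Yusuf, Uma, Hiro in two steps.
Hiro cannot reach Kamil, Quinn, Yusuf, Uma in two steps.
Kings: Yusuf, Ren, Uma — 3.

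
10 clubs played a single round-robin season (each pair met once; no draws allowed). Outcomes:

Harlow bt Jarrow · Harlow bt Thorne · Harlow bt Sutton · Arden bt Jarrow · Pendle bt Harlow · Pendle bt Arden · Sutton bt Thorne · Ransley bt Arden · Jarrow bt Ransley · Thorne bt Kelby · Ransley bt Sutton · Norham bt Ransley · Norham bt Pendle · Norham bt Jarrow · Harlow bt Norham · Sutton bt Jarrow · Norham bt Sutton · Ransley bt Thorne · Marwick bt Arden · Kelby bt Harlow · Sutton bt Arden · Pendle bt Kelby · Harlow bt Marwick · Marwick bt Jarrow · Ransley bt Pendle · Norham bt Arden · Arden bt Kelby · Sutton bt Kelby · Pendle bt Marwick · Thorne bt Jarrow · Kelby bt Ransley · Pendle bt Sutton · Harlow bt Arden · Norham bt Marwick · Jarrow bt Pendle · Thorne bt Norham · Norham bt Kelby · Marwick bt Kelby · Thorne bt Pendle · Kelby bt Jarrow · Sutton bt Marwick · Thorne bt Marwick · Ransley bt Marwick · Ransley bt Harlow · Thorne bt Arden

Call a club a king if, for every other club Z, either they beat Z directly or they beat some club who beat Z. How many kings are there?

Norham reaches everyone (king).
Sutton reaches everyone (king).
Marwick cannot reach Norham, Sutton, Thorne in two steps.
Pendle reaches everyone (king).
Thorne reaches everyone (king).
Kelby reaches everyone (king).
Arden cannot reach Norham, Sutton, Marwick, Thorne in two steps.
Harlow reaches everyone (king).
Ransley reaches everyone (king).
Jarrow cannot reach Norham in two steps.
Kings: Norham, Sutton, Pendle, Thorne, Kelby, Harlow, Ransley — 7.

7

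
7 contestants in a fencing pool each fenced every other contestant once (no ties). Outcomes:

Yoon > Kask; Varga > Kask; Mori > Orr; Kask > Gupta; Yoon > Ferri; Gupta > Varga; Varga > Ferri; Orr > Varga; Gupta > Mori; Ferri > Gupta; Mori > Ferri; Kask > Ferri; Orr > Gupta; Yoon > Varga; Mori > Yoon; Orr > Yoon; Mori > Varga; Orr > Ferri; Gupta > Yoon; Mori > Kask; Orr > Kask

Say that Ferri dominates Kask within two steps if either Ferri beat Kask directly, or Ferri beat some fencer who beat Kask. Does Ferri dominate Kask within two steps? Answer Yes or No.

Ferri did not beat Kask directly.
Ferri beat Gupta, but each of them lost to Kask. No two-step path.

No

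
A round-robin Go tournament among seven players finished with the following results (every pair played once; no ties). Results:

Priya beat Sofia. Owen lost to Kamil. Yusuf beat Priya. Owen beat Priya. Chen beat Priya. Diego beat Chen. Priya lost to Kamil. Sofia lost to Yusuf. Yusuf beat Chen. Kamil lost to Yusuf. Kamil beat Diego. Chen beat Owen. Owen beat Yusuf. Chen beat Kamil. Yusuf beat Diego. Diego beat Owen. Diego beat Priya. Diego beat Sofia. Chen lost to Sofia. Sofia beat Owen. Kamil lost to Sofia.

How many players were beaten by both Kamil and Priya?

0

Kamil beat: Owen, Priya, Diego.
Priya beat: Sofia.
No one was beaten by both.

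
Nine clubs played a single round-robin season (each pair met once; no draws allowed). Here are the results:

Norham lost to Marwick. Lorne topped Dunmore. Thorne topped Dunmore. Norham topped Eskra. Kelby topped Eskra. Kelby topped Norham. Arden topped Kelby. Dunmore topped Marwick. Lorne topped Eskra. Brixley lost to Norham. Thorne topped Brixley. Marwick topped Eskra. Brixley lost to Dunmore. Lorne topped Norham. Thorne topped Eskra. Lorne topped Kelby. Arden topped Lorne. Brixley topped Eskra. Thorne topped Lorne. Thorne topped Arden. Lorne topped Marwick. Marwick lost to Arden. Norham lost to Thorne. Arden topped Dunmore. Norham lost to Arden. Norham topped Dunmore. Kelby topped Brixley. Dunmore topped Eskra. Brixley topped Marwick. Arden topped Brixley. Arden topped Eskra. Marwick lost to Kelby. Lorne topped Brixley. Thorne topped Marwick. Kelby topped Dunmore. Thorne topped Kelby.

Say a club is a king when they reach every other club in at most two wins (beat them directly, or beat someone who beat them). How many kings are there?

1

Marwick cannot reach Lorne, Kelby, Thorne, Arden in two steps.
Lorne cannot reach Thorne, Arden in two steps.
Dunmore cannot reach Lorne, Kelby, Thorne, Arden in two steps.
Norham cannot reach Lorne, Kelby, Thorne, Arden in two steps.
Kelby cannot reach Lorne, Thorne, Arden in two steps.
Thorne reaches everyone (king).
Brixley cannot reach Lorne, Dunmore, Kelby, Thorne, Arden in two steps.
Arden cannot reach Thorne in two steps.
Eskra cannot reach Marwick, Lorne, Dunmore, Norham, Kelby, Thorne, Brixley, Arden in two steps.
Kings: Thorne — 1.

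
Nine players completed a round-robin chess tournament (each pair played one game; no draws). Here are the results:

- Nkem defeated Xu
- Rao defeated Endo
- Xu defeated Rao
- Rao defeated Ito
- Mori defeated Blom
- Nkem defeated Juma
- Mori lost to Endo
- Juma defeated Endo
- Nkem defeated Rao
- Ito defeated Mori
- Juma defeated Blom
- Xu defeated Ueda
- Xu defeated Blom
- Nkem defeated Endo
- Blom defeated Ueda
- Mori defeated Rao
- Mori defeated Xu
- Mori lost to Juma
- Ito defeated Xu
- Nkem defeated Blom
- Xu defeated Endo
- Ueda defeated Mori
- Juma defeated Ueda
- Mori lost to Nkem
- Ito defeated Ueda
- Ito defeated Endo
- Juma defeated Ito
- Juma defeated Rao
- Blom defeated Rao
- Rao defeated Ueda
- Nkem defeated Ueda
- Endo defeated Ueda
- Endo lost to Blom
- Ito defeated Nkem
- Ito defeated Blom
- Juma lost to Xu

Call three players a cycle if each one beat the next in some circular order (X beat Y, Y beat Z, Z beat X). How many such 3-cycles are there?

13

Win totals: Ito 6, Blom 3, Juma 6, Nkem 7, Ueda 1, Rao 3, Endo 2, Xu 5, Mori 3.
A player with w wins dominates both others in C(w,2) triples; summing gives 15 + 3 + 15 + 21 + 0 + 3 + 1 + 10 + 3 = 71 transitive triples.
Total triples C(9,3) = 84, so cyclic triples = 84 − 71 = 13.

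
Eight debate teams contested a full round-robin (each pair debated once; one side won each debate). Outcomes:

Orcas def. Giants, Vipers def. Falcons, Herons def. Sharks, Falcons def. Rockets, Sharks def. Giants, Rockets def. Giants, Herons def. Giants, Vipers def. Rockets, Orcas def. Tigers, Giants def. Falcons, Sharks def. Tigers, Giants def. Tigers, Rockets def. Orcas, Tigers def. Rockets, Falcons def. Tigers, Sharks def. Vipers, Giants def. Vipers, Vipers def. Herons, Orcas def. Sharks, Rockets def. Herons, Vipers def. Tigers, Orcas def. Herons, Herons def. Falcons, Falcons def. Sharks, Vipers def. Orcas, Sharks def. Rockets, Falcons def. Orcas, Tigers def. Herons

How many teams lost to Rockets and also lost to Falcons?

1

Rockets beat: Herons, Giants, Orcas.
Falcons beat: Rockets, Tigers, Orcas, Sharks.
Both beat: Orcas — 1.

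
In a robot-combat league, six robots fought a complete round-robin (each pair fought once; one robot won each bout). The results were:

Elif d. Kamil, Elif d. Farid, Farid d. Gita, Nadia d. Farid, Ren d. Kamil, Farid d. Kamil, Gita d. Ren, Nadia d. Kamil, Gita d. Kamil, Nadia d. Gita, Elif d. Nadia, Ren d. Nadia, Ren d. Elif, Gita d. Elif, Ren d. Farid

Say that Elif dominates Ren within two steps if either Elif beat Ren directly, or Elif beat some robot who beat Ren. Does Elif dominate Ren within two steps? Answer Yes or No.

No

Elif did not beat Ren directly.
Elif beat Farid, Nadia, Kamil, but each of them lost to Ren. No two-step path.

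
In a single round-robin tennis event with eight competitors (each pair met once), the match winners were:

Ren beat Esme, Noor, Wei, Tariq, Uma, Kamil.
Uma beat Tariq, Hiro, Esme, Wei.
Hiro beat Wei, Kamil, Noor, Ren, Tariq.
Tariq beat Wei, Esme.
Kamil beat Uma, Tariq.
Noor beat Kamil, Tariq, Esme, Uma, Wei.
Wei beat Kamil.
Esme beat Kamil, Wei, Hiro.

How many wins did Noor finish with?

Noor's results: beat Kamil, Wei, Esme, Tariq, Uma; lost to Ren, Hiro.
That is 5 wins.

5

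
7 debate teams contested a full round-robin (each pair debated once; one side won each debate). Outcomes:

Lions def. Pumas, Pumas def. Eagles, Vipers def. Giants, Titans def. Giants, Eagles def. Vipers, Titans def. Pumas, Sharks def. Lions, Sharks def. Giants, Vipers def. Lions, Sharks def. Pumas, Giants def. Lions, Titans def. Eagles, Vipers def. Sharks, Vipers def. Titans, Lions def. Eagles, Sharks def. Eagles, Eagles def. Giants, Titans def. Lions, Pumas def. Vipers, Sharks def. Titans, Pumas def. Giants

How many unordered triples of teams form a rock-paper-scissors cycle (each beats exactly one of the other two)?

Win totals: Giants 1, Lions 2, Titans 4, Eagles 2, Vipers 4, Sharks 5, Pumas 3.
A team with w wins dominates both others in C(w,2) triples; summing gives 0 + 1 + 6 + 1 + 6 + 10 + 3 = 27 transitive triples.
Total triples C(7,3) = 35, so cyclic triples = 35 − 27 = 8.

8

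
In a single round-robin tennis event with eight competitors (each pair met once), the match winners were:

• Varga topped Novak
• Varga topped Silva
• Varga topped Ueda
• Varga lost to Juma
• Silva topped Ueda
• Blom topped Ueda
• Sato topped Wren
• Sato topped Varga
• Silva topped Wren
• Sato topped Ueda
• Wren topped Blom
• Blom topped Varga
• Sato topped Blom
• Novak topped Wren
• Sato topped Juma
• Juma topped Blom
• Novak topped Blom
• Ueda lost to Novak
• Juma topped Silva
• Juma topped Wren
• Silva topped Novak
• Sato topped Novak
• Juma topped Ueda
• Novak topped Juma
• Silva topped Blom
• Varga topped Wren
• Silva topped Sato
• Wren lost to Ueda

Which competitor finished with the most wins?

Win totals: Sato 6, Silva 5, Novak 4, Varga 4, Blom 2, Juma 5, Ueda 1, Wren 1.
Sato leads with 6 wins (next highest: 5).

Sato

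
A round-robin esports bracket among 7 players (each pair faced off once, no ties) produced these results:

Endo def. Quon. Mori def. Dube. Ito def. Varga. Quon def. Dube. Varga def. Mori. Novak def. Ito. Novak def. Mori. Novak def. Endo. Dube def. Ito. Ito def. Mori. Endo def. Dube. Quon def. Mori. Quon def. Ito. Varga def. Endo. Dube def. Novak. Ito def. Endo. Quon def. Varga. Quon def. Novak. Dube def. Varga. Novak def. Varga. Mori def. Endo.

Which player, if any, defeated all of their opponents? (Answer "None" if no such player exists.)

None

Highest win total is Quon with 5 (out of 6 possible).
Quon lost to Endo, so no player went undefeated.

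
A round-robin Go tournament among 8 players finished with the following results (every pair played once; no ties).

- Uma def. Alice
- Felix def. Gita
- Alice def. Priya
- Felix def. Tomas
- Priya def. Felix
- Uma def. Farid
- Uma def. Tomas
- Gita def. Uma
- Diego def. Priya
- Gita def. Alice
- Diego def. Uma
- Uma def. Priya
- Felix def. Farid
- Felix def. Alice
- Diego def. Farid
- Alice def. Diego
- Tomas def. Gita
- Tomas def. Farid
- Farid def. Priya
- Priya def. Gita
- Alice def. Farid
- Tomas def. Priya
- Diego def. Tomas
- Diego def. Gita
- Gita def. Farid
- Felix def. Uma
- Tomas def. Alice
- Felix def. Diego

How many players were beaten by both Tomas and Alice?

2

Tomas beat: Gita, Alice, Priya, Farid.
Alice beat: Priya, Farid, Diego.
Both beat: Priya, Farid — 2.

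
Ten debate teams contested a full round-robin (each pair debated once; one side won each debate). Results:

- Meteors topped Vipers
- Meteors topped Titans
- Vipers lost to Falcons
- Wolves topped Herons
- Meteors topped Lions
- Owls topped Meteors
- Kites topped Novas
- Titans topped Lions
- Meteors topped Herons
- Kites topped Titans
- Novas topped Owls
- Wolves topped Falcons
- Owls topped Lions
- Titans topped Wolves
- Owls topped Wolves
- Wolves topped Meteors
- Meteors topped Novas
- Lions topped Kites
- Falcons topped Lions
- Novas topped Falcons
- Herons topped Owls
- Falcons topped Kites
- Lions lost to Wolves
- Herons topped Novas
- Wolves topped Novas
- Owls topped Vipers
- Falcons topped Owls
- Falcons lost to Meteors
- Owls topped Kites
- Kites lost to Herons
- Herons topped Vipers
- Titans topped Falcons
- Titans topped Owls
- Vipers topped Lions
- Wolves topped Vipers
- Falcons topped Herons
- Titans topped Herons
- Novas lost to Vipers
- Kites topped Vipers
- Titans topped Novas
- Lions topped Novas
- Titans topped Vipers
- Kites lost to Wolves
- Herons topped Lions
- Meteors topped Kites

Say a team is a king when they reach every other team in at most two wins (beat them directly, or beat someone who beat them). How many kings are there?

Kites cannot reach Meteors in two steps.
Owls reaches everyone (king).
Lions cannot reach Herons, Meteors, Wolves in two steps.
Novas cannot reach Titans in two steps.
Falcons reaches everyone (king).
Titans reaches everyone (king).
Herons reaches everyone (king).
Vipers cannot reach Titans, Herons, Meteors, Wolves in two steps.
Meteors reaches everyone (king).
Wolves reaches everyone (king).
Kings: Owls, Falcons, Titans, Herons, Meteors, Wolves — 6.

6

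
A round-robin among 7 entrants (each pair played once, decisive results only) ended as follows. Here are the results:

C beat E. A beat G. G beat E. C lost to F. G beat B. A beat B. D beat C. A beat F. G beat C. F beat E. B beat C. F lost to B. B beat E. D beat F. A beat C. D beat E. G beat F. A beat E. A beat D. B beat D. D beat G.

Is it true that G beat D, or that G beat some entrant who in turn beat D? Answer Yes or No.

G did not beat D directly.
G beat B, C, E, F. Of those, B beat D.

Yes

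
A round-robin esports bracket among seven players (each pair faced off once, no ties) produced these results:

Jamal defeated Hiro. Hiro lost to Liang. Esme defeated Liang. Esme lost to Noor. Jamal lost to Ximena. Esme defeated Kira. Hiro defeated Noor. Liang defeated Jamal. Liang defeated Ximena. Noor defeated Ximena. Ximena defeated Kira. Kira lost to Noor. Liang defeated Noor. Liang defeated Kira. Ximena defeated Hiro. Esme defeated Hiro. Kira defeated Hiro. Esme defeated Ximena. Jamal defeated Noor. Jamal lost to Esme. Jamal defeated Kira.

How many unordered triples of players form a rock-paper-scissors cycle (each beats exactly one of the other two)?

Win totals: Kira 1, Liang 5, Noor 3, Esme 5, Hiro 1, Ximena 3, Jamal 3.
A player with w wins dominates both others in C(w,2) triples; summing gives 0 + 10 + 3 + 10 + 0 + 3 + 3 = 29 transitive triples.
Total triples C(7,3) = 35, so cyclic triples = 35 − 29 = 6.

6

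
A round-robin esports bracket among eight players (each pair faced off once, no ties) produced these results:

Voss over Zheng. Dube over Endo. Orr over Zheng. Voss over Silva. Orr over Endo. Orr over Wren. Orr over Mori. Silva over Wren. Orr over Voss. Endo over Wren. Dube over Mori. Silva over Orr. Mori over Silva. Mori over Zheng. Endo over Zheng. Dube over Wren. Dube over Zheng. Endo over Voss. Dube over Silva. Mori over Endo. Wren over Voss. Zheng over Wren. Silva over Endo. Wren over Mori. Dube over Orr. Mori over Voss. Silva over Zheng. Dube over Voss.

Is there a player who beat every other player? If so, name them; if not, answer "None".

Dube

Dube has 7 wins out of 7 opponents — a perfect record.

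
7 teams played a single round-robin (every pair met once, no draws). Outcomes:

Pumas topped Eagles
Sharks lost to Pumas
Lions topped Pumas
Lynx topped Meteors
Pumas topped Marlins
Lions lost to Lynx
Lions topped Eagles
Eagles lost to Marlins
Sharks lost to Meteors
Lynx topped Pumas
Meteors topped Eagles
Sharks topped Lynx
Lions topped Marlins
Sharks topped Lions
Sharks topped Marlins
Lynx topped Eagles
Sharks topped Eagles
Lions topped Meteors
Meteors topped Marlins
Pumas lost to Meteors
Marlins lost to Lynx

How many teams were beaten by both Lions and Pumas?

Lions beat: Pumas, Meteors, Eagles, Marlins.
Pumas beat: Sharks, Eagles, Marlins.
Both beat: Eagles, Marlins — 2.

2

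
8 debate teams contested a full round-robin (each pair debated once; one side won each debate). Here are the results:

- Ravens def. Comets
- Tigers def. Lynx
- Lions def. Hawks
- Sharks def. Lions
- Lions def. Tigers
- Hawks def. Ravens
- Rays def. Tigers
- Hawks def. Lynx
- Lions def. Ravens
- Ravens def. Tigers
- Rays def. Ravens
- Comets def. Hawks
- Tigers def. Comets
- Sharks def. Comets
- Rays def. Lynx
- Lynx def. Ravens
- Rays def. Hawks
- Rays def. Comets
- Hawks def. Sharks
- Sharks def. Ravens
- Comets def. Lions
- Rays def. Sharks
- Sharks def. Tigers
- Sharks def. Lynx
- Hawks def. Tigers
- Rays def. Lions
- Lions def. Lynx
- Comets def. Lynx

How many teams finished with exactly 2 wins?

Win totals: Hawks 4, Comets 3, Tigers 2, Sharks 5, Rays 7, Lions 4, Ravens 2, Lynx 1.
Exactly 2: Tigers, Ravens — 2 teams.

2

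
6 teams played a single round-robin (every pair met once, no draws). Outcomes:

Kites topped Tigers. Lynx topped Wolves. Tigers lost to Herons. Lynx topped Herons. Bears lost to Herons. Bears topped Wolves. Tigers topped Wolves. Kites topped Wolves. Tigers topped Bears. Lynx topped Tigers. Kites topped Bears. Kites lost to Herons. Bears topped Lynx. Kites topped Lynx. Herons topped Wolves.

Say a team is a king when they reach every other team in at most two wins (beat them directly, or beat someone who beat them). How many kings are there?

3

Tigers cannot reach Herons, Kites in two steps.
Wolves cannot reach Tigers, Lynx, Herons, Bears, Kites in two steps.
Lynx reaches everyone (king).
Herons reaches everyone (king).
Bears cannot reach Kites in two steps.
Kites reaches everyone (king).
Kings: Lynx, Herons, Kites — 3.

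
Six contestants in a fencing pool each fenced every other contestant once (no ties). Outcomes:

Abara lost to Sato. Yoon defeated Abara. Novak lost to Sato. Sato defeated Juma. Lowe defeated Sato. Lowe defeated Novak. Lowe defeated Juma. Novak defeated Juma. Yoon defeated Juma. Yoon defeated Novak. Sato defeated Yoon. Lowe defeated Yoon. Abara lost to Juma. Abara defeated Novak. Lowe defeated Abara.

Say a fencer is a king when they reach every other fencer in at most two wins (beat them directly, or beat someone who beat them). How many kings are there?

1

Juma cannot reach Lowe, Sato, Yoon in two steps.
Lowe reaches everyone (king).
Sato cannot reach Lowe in two steps.
Novak cannot reach Lowe, Sato, Yoon in two steps.
Yoon cannot reach Lowe, Sato in two steps.
Abara cannot reach Lowe, Sato, Yoon in two steps.
Kings: Lowe — 1.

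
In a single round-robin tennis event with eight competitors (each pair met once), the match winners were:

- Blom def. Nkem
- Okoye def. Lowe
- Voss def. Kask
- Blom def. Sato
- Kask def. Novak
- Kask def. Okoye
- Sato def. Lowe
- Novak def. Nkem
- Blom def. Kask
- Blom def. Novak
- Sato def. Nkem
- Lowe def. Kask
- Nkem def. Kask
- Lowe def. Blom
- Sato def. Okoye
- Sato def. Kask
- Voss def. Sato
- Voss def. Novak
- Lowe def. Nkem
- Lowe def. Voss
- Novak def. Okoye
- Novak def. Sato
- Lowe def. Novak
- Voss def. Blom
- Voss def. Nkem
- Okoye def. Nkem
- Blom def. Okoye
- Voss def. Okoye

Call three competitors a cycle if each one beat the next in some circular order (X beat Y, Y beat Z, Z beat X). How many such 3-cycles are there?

Win totals: Kask 2, Sato 4, Voss 6, Novak 3, Okoye 2, Nkem 1, Blom 5, Lowe 5.
A competitor with w wins dominates both others in C(w,2) triples; summing gives 1 + 6 + 15 + 3 + 1 + 0 + 10 + 10 = 46 transitive triples.
Total triples C(8,3) = 56, so cyclic triples = 56 − 46 = 10.

10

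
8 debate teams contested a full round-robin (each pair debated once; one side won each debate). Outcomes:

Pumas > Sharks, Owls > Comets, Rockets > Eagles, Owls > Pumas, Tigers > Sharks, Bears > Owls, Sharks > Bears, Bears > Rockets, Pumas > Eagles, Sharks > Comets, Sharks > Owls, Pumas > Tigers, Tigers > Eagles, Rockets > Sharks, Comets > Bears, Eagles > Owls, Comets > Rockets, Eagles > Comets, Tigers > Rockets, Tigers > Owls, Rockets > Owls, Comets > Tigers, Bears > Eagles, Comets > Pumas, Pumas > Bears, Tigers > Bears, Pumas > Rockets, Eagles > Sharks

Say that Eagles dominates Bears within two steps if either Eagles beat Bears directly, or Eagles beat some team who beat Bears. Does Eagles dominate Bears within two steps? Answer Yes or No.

Yes

Eagles did not beat Bears directly.
Eagles beat Sharks, Owls, Comets. Of those, Sharks beat Bears.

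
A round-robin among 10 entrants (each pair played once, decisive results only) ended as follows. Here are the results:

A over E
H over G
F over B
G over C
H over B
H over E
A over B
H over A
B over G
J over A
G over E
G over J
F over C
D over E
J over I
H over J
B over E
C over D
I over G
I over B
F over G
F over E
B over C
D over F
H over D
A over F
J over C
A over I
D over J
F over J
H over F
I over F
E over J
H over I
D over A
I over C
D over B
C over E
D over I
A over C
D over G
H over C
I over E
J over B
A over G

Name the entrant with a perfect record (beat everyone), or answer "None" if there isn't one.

H has 9 wins out of 9 opponents — a perfect record.

H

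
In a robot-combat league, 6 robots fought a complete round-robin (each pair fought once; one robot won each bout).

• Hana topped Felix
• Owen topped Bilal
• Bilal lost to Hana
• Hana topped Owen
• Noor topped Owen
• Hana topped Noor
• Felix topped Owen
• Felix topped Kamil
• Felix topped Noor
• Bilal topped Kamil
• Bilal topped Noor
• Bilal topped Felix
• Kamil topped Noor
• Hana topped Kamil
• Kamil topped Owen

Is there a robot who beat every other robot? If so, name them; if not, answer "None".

Hana

Hana has 5 wins out of 5 opponents — a perfect record.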